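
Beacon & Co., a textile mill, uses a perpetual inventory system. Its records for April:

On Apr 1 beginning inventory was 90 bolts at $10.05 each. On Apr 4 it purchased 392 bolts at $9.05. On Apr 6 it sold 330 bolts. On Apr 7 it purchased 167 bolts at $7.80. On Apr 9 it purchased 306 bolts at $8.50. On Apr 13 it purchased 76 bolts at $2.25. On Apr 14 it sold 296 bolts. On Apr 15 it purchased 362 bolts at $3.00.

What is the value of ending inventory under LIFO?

Apr 6, 330 sold [LIFO — newest first]: 330 @ $9.05 = $2,986.50
Apr 14, 296 sold [LIFO — newest first]: 76 @ $2.25 + 220 @ $8.50 = $2,041.00
Total COGS = $2,986.50 + $2,041.00 = $5,027.50
Ending inventory: 90 @ $10.05 + 62 @ $9.05 + 167 @ $7.80 + 86 @ $8.50 + 362 @ $3.00 = $4,585.20
Check: goods available $9,612.70 = COGS $5,027.50 + ending $4,585.20

Ending inventory = $4,585.20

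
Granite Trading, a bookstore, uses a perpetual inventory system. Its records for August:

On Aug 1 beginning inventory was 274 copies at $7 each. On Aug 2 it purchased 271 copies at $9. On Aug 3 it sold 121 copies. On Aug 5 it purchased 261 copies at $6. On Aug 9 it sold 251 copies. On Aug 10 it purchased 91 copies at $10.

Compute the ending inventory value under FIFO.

Aug 3, 121 sold [FIFO — oldest first]: 121 @ $7 = $847
Aug 9, 251 sold [FIFO — oldest first]: 153 @ $7 + 98 @ $9 = $1,953
Total COGS = $847 + $1,953 = $2,800
Ending inventory: 173 @ $9 + 261 @ $6 + 91 @ $10 = $4,033
Check: goods available $6,833 = COGS $2,800 + ending $4,033

Ending inventory = $4,033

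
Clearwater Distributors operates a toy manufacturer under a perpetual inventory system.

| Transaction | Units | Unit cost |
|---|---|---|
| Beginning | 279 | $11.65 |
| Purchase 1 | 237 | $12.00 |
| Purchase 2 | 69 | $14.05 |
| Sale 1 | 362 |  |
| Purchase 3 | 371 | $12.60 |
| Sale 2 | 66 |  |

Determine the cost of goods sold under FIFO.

COGS = $5,038.35

Sale 1 (362) [FIFO — oldest first]: 279 @ $11.65 + 83 @ $12.00 = $4,246.35
Sale 2 (66) [FIFO — oldest first]: 66 @ $12.00 = $792.00
Total COGS = $4,246.35 + $792.00 = $5,038.35
Ending inventory: 88 @ $12.00 + 69 @ $14.05 + 371 @ $12.60 = $6,700.05
Check: goods available $11,738.40 = COGS $5,038.35 + ending $6,700.05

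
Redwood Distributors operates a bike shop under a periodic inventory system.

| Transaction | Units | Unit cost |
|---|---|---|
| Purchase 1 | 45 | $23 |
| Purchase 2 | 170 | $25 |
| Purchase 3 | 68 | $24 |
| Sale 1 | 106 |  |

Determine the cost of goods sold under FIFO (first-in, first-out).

COGS = $2,560

Sale 1 (106) [FIFO — oldest first]: 45 @ $23 + 61 @ $25 = $2,560
Ending inventory: 109 @ $25 + 68 @ $24 = $4,357
Check: goods available $6,917 = COGS $2,560 + ending $4,357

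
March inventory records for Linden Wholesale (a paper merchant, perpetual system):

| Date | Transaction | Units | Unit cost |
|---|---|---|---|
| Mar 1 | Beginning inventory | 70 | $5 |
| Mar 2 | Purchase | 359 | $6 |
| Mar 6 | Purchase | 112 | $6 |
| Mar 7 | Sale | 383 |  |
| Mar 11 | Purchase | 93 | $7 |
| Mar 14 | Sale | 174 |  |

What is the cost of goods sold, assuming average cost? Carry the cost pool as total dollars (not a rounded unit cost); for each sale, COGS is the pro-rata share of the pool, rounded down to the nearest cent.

COGS = $3,342.74

After Mar 1: 70 on hand, pool $350.00 (≈ $5.0000 each)
After Mar 2: 429 on hand, pool $2,504.00 (≈ $5.8368 each)
After Mar 6: 541 on hand, pool $3,176.00 (≈ $5.8706 each)
Mar 7, sell 383: 383/541 × $3,176.00 → $2,248.44
After Mar 11: 251 on hand, pool $1,578.56 (≈ $6.2891 each)
Mar 14, sell 174: 174/251 × $1,578.56 → $1,094.30
Total COGS = $2,248.44 + $1,094.30 = $3,342.74
Ending inventory (cost pool remaining) = $484.26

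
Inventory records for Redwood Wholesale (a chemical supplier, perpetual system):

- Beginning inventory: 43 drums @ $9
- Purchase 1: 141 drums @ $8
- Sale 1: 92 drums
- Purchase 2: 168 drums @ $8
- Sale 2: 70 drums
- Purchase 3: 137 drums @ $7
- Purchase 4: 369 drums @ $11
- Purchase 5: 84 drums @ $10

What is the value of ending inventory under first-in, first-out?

Sale 1 (92) [FIFO — oldest first]: 43 @ $9 + 49 @ $8 = $779
Sale 2 (70) [FIFO — oldest first]: 70 @ $8 = $560
Total COGS = $779 + $560 = $1,339
Ending inventory: 22 @ $8 + 168 @ $8 + 137 @ $7 + 369 @ $11 + 84 @ $10 = $7,378

Ending inventory = $7,378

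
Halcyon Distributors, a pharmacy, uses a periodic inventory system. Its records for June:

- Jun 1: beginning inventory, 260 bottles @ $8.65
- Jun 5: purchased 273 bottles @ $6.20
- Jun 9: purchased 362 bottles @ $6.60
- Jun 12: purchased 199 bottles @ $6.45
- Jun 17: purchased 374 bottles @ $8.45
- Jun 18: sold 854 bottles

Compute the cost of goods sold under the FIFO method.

Jun 18, 854 sold [FIFO — oldest first]: 260 @ $8.65 + 273 @ $6.20 + 321 @ $6.60 = $6,060.20
Ending inventory: 41 @ $6.60 + 199 @ $6.45 + 374 @ $8.45 = $4,714.45

COGS = $6,060.20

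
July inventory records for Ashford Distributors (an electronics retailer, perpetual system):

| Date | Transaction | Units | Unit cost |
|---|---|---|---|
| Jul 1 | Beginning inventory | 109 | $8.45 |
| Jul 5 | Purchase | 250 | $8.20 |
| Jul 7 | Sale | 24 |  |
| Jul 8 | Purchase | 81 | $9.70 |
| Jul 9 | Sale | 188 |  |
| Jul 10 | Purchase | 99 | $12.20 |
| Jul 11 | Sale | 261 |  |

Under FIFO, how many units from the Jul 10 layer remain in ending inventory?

66

Jul 7, 24 sold [FIFO — oldest first]: 24 @ $8.45 = $202.80
Jul 9, 188 sold [FIFO — oldest first]: 85 @ $8.45 + 103 @ $8.20 = $1,562.85
Jul 11, 261 sold [FIFO — oldest first]: 147 @ $8.20 + 81 @ $9.70 + 33 @ $12.20 = $2,393.70
Total COGS = $202.80 + $1,562.85 + $2,393.70 = $4,159.35
Ending inventory: 66 @ $12.20 = $805.20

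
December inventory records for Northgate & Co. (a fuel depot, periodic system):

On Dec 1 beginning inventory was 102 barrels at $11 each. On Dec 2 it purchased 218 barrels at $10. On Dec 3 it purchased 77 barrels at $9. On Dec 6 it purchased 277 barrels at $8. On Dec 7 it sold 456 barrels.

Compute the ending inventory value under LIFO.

Ending inventory = $2,282

Dec 7, 456 sold [LIFO — newest first]: 277 @ $8 + 77 @ $9 + 102 @ $10 = $3,929
Ending inventory: 102 @ $11 + 116 @ $10 = $2,282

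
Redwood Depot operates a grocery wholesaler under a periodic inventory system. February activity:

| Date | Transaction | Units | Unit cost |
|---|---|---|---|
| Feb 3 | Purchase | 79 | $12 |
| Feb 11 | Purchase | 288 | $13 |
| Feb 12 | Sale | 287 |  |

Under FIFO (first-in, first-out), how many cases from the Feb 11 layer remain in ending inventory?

Feb 12, 287 sold [FIFO — oldest first]: 79 @ $12 + 208 @ $13 = $3,652
Ending inventory: 80 @ $13 = $1,040

80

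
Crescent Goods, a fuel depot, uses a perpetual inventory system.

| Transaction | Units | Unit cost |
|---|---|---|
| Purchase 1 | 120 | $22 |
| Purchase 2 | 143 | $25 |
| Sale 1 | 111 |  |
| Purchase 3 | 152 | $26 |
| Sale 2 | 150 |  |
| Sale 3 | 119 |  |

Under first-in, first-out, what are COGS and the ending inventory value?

COGS = $9,257; ending inventory = $910

Sale 1 (111) [FIFO — oldest first]: 111 @ $22 = $2,442
Sale 2 (150) [FIFO — oldest first]: 9 @ $22 + 141 @ $25 = $3,723
Sale 3 (119) [FIFO — oldest first]: 2 @ $25 + 117 @ $26 = $3,092
Total COGS = $2,442 + $3,723 + $3,092 = $9,257
Ending inventory: 35 @ $26 = $910
Check: goods available $10,167 = COGS $9,257 + ending $910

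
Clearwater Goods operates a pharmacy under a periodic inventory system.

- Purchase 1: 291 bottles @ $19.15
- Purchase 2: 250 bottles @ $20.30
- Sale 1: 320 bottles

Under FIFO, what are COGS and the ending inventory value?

COGS = $6,161.35; ending inventory = $4,486.30

Sale 1 (320) [FIFO — oldest first]: 291 @ $19.15 + 29 @ $20.30 = $6,161.35
Ending inventory: 221 @ $20.30 = $4,486.30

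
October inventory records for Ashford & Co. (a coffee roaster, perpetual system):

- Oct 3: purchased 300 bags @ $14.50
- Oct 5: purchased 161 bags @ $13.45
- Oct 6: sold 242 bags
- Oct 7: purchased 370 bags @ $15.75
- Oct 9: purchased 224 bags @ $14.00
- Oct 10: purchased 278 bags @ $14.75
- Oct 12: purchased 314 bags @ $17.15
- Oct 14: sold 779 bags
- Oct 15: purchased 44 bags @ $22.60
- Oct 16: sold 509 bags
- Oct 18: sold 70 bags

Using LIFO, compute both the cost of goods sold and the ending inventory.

Oct 6, 242 sold [LIFO — newest first]: 161 @ $13.45 + 81 @ $14.50 = $3,339.95
Oct 14, 779 sold [LIFO — newest first]: 314 @ $17.15 + 278 @ $14.75 + 187 @ $14.00 = $12,103.60
Oct 16, 509 sold [LIFO — newest first]: 44 @ $22.60 + 37 @ $14.00 + 370 @ $15.75 + 58 @ $14.50 = $8,180.90
Oct 18, 70 sold [LIFO — newest first]: 70 @ $14.50 = $1,015.00
Total COGS = $3,339.95 + $12,103.60 + $8,180.90 + $1,015.00 = $24,639.45
Ending inventory: 91 @ $14.50 = $1,319.50
Check: goods available $25,958.95 = COGS $24,639.45 + ending $1,319.50

COGS = $24,639.45; ending inventory = $1,319.50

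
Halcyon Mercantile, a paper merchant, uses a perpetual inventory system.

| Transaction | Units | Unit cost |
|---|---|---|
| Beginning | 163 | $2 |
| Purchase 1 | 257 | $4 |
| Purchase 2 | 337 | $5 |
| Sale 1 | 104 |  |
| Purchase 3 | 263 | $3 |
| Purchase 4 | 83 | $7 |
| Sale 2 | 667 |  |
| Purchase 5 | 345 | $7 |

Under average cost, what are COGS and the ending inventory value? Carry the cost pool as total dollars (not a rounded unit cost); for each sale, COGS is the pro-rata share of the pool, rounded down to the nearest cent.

COGS = $3,082.49; ending inventory = $3,741.51

After Beginning: 163 on hand, pool $326.00 (≈ $2.0000 each)
After Purchase 1: 420 on hand, pool $1,354.00 (≈ $3.2238 each)
After Purchase 2: 757 on hand, pool $3,039.00 (≈ $4.0145 each)
Sale 1, sell 104: 104/757 × $3,039.00 → $417.51
After Purchase 3: 916 on hand, pool $3,410.49 (≈ $3.7232 each)
After Purchase 4: 999 on hand, pool $3,991.49 (≈ $3.9955 each)
Sale 2, sell 667: 667/999 × $3,991.49 → $2,664.98
After Purchase 5: 677 on hand, pool $3,741.51 (≈ $5.5266 each)
Total COGS = $417.51 + $2,664.98 = $3,082.49
Ending inventory (cost pool remaining) = $3,741.51
Check: goods available $6,824.00 = COGS $3,082.49 + ending $3,741.51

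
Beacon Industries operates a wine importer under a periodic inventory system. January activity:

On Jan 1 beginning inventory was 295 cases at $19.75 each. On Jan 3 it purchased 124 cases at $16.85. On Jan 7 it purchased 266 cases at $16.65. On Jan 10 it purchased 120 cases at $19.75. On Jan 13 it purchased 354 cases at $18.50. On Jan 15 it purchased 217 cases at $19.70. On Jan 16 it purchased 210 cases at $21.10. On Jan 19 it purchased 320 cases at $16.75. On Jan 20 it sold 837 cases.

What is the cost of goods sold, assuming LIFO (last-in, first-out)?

COGS = $15,730.90

Jan 20, 837 sold [LIFO — newest first]: 320 @ $16.75 + 210 @ $21.10 + 217 @ $19.70 + 90 @ $18.50 = $15,730.90
Ending inventory: 295 @ $19.75 + 124 @ $16.85 + 266 @ $16.65 + 120 @ $19.75 + 264 @ $18.50 = $19,598.55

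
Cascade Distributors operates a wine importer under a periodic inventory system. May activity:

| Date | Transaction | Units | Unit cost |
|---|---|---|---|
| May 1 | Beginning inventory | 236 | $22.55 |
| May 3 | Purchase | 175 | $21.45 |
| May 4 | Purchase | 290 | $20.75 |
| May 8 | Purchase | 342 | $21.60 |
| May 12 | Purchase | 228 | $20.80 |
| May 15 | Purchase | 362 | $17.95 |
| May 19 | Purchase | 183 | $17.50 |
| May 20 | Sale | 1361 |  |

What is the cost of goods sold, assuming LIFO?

May 20, 1361 sold [LIFO — newest first]: 183 @ $17.50 + 362 @ $17.95 + 228 @ $20.80 + 342 @ $21.60 + 246 @ $20.75 = $26,934.50
Ending inventory: 236 @ $22.55 + 175 @ $21.45 + 44 @ $20.75 = $9,988.55

COGS = $26,934.50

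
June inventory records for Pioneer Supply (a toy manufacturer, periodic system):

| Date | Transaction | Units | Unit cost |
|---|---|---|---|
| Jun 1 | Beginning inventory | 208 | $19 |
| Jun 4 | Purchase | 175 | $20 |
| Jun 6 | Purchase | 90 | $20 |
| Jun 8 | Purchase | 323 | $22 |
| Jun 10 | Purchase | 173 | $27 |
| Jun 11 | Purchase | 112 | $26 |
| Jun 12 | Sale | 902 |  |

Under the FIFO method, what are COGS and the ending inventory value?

COGS = $19,220; ending inventory = $4,721

Jun 12, 902 sold [FIFO — oldest first]: 208 @ $19 + 175 @ $20 + 90 @ $20 + 323 @ $22 + 106 @ $27 = $19,220
Ending inventory: 67 @ $27 + 112 @ $26 = $4,721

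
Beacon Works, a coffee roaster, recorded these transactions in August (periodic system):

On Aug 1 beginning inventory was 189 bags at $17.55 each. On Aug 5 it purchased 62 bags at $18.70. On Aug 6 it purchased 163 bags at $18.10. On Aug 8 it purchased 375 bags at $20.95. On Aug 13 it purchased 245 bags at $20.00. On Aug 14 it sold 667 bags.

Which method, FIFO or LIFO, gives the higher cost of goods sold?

LIFO

FIFO COGS: 189 @ $17.55 + 62 @ $18.70 + 163 @ $18.10 + 253 @ $20.95 = $12,727.00
LIFO COGS: 245 @ $20.00 + 375 @ $20.95 + 47 @ $18.10 = $13,606.95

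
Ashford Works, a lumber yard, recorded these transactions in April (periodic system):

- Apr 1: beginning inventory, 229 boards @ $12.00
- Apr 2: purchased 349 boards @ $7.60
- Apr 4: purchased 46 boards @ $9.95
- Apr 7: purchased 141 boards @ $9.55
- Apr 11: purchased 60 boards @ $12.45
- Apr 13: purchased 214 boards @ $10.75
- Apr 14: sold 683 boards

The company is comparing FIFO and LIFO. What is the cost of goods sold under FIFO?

COGS = $6,421.55

FIFO COGS: 229 @ $12.00 + 349 @ $7.60 + 46 @ $9.95 + 59 @ $9.55 = $6,421.55
LIFO COGS: 214 @ $10.75 + 60 @ $12.45 + 141 @ $9.55 + 46 @ $9.95 + 222 @ $7.60 = $6,538.95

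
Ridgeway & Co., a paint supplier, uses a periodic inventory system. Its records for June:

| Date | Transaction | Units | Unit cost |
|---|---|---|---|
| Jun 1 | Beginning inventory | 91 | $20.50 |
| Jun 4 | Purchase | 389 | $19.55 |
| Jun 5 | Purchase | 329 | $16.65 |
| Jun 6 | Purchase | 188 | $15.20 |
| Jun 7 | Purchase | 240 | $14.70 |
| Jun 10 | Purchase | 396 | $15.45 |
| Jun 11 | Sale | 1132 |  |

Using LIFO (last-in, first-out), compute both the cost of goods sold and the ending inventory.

Jun 11, 1132 sold [LIFO — newest first]: 396 @ $15.45 + 240 @ $14.70 + 188 @ $15.20 + 308 @ $16.65 = $17,632.00
Ending inventory: 91 @ $20.50 + 389 @ $19.55 + 21 @ $16.65 = $9,820.10

COGS = $17,632.00; ending inventory = $9,820.10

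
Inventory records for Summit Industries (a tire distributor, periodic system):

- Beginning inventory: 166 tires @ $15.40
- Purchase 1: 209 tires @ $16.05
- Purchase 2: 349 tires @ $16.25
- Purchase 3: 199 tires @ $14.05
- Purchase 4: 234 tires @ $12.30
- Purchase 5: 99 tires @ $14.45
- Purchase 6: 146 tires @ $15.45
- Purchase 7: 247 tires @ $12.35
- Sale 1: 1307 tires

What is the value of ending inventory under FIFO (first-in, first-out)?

Ending inventory = $4,518.20

Sale 1 (1307) [FIFO — oldest first]: 166 @ $15.40 + 209 @ $16.05 + 349 @ $16.25 + 199 @ $14.05 + 234 @ $12.30 + 99 @ $14.45 + 51 @ $15.45 = $19,474.75
Ending inventory: 95 @ $15.45 + 247 @ $12.35 = $4,518.20
Check: goods available $23,992.95 = COGS $19,474.75 + ending $4,518.20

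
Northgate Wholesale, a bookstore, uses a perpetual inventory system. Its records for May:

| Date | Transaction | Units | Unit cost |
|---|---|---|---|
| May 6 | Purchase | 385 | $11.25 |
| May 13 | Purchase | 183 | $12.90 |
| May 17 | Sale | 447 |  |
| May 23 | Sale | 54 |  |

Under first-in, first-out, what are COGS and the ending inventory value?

COGS = $5,827.65; ending inventory = $864.30

May 17, 447 sold [FIFO — oldest first]: 385 @ $11.25 + 62 @ $12.90 = $5,131.05
May 23, 54 sold [FIFO — oldest first]: 54 @ $12.90 = $696.60
Total COGS = $5,131.05 + $696.60 = $5,827.65
Ending inventory: 67 @ $12.90 = $864.30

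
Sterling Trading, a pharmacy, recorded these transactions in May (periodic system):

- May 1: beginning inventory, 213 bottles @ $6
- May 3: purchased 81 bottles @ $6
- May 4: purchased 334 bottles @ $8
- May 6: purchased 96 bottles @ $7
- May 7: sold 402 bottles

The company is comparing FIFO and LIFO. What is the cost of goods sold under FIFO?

FIFO COGS: 213 @ $6 + 81 @ $6 + 108 @ $8 = $2,628
LIFO COGS: 96 @ $7 + 306 @ $8 = $3,120

COGS = $2,628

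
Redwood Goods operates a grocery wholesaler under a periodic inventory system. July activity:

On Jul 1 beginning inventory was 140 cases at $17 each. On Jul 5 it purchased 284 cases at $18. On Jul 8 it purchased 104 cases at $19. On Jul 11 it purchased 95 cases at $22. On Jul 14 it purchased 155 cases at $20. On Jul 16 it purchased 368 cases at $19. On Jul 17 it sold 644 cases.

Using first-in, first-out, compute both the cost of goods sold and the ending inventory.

Jul 17, 644 sold [FIFO — oldest first]: 140 @ $17 + 284 @ $18 + 104 @ $19 + 95 @ $22 + 21 @ $20 = $11,978
Ending inventory: 134 @ $20 + 368 @ $19 = $9,672
Check: goods available $21,650 = COGS $11,978 + ending $9,672

COGS = $11,978; ending inventory = $9,672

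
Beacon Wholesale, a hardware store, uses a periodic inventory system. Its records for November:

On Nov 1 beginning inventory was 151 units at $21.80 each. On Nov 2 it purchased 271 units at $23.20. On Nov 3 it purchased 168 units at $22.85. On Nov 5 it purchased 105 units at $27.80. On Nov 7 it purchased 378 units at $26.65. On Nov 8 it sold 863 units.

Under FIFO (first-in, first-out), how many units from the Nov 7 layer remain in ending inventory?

210

Nov 8, 863 sold [FIFO — oldest first]: 151 @ $21.80 + 271 @ $23.20 + 168 @ $22.85 + 105 @ $27.80 + 168 @ $26.65 = $20,814.00
Ending inventory: 210 @ $26.65 = $5,596.50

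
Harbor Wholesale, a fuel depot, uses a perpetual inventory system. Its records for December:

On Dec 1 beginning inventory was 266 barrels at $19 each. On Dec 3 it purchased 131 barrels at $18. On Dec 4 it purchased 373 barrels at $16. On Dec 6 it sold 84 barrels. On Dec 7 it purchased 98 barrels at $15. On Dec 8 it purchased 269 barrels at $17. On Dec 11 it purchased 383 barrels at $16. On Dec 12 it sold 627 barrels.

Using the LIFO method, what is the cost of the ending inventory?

Dec 6, 84 sold [LIFO — newest first]: 84 @ $16 = $1,344
Dec 12, 627 sold [LIFO — newest first]: 383 @ $16 + 244 @ $17 = $10,276
Total COGS = $1,344 + $10,276 = $11,620
Ending inventory: 266 @ $19 + 131 @ $18 + 289 @ $16 + 98 @ $15 + 25 @ $17 = $13,931
Check: goods available $25,551 = COGS $11,620 + ending $13,931

Ending inventory = $13,931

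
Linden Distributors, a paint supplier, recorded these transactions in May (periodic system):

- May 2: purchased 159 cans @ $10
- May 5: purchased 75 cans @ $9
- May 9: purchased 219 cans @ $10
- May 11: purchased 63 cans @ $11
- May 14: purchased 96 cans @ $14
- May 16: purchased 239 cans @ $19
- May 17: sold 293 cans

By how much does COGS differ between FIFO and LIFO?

FIFO COGS: 159 @ $10 + 75 @ $9 + 59 @ $10 = $2,855
LIFO COGS: 239 @ $19 + 54 @ $14 = $5,297
Difference = |$2,855 − $5,297| = $2,442

$2,442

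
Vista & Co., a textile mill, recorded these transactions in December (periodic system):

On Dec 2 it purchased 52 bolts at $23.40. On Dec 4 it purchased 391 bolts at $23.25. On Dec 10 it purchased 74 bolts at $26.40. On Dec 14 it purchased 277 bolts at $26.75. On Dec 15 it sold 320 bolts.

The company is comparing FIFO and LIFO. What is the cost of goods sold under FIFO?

COGS = $7,447.80

FIFO COGS: 52 @ $23.40 + 268 @ $23.25 = $7,447.80
LIFO COGS: 277 @ $26.75 + 43 @ $26.40 = $8,544.95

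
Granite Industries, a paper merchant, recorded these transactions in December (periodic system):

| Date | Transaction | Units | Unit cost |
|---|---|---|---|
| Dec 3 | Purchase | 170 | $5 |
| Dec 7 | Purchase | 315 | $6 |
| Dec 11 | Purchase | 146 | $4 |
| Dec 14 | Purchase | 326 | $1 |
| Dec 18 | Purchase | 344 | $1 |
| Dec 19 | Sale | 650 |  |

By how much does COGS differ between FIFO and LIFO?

FIFO COGS: 170 @ $5 + 315 @ $6 + 146 @ $4 + 19 @ $1 = $3,343
LIFO COGS: 344 @ $1 + 306 @ $1 = $650
Difference = |$3,343 − $650| = $2,693

$2,693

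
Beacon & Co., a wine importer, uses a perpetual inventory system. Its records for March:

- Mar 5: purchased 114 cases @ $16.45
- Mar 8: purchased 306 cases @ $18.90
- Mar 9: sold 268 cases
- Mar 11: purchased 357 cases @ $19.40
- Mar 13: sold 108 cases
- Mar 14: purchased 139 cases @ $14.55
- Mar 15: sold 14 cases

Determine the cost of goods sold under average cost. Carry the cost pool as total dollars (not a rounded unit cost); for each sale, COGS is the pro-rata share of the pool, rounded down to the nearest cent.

COGS = $7,195.10

After Mar 5: 114 on hand, pool $1,875.30 (≈ $16.4500 each)
After Mar 8: 420 on hand, pool $7,658.70 (≈ $18.2350 each)
Mar 9, sell 268: 268/420 × $7,658.70 → $4,886.98
After Mar 11: 509 on hand, pool $9,697.52 (≈ $19.0521 each)
Mar 13, sell 108: 108/509 × $9,697.52 → $2,057.62
After Mar 14: 540 on hand, pool $9,662.35 (≈ $17.8932 each)
Mar 15, sell 14: 14/540 × $9,662.35 → $250.50
Total COGS = $4,886.98 + $2,057.62 + $250.50 = $7,195.10
Ending inventory (cost pool remaining) = $9,411.85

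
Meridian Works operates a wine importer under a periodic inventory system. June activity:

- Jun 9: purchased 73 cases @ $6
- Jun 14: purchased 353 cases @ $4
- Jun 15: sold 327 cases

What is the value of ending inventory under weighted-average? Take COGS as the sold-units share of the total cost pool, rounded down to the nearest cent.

Jun 15, sell 327: 327/426 × $1,850.00 → $1,420.07
Ending inventory (cost pool remaining) = $429.93

Ending inventory = $429.93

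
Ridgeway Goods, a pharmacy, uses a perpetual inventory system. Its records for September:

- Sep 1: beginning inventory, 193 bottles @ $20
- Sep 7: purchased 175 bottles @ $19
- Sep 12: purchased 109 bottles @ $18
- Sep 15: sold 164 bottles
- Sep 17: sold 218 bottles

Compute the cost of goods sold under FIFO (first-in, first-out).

Sep 15, 164 sold [FIFO — oldest first]: 164 @ $20 = $3,280
Sep 17, 218 sold [FIFO — oldest first]: 29 @ $20 + 175 @ $19 + 14 @ $18 = $4,157
Total COGS = $3,280 + $4,157 = $7,437
Ending inventory: 95 @ $18 = $1,710

COGS = $7,437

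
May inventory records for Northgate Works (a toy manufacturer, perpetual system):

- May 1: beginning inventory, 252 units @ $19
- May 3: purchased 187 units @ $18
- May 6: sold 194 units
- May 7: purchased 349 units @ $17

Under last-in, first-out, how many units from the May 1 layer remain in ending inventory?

May 6, 194 sold [LIFO — newest first]: 187 @ $18 + 7 @ $19 = $3,499
Ending inventory: 245 @ $19 + 349 @ $17 = $10,588

245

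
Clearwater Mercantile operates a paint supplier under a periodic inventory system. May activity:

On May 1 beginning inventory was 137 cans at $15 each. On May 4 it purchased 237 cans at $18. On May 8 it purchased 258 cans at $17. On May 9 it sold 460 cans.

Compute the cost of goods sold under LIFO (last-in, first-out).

May 9, 460 sold [LIFO — newest first]: 258 @ $17 + 202 @ $18 = $8,022
Ending inventory: 137 @ $15 + 35 @ $18 = $2,685

COGS = $8,022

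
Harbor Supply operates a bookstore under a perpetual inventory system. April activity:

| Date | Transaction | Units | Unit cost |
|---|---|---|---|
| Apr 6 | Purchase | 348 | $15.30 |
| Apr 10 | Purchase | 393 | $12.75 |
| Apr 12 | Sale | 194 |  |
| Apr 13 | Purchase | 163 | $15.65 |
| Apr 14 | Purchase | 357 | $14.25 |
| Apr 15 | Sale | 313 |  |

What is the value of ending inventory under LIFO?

Apr 12, 194 sold [LIFO — newest first]: 194 @ $12.75 = $2,473.50
Apr 15, 313 sold [LIFO — newest first]: 313 @ $14.25 = $4,460.25
Total COGS = $2,473.50 + $4,460.25 = $6,933.75
Ending inventory: 348 @ $15.30 + 199 @ $12.75 + 163 @ $15.65 + 44 @ $14.25 = $11,039.60
Check: goods available $17,973.35 = COGS $6,933.75 + ending $11,039.60

Ending inventory = $11,039.60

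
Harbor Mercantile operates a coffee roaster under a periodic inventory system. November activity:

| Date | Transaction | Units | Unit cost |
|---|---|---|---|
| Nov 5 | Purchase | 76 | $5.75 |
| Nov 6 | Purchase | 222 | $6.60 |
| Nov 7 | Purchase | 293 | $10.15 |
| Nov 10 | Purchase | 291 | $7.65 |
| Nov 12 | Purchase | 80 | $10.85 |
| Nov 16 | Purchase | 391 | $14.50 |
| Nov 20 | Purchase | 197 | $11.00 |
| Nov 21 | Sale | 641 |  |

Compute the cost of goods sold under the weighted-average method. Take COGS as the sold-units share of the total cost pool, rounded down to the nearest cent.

COGS = $6,536.87

Nov 21, sell 641: 641/1550 × $15,806.80 → $6,536.87
Ending inventory (cost pool remaining) = $9,269.93
Check: goods available $15,806.80 = COGS $6,536.87 + ending $9,269.93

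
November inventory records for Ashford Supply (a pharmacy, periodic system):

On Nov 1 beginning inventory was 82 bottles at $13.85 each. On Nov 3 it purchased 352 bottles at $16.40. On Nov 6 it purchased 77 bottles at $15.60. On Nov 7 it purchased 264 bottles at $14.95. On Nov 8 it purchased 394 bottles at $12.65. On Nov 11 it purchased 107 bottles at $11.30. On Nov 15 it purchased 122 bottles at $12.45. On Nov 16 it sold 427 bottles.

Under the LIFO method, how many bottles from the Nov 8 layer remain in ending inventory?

Nov 16, 427 sold [LIFO — newest first]: 122 @ $12.45 + 107 @ $11.30 + 198 @ $12.65 = $5,232.70
Ending inventory: 82 @ $13.85 + 352 @ $16.40 + 77 @ $15.60 + 264 @ $14.95 + 196 @ $12.65 = $14,535.90

196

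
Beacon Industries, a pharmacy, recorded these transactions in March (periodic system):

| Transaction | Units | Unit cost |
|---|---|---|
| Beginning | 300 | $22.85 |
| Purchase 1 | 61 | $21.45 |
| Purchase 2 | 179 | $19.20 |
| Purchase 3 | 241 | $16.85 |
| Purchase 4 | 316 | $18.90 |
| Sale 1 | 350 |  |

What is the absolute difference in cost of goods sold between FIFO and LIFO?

$1,382.20

FIFO COGS: 300 @ $22.85 + 50 @ $21.45 = $7,927.50
LIFO COGS: 316 @ $18.90 + 34 @ $16.85 = $6,545.30
Difference = |$7,927.50 − $6,545.30| = $1,382.20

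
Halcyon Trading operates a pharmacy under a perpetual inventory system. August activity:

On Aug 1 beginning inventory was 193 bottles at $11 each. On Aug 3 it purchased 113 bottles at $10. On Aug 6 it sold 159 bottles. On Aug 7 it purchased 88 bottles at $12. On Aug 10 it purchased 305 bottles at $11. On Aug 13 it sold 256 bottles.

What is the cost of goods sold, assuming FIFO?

COGS = $4,540

Aug 6, 159 sold [FIFO — oldest first]: 159 @ $11 = $1,749
Aug 13, 256 sold [FIFO — oldest first]: 34 @ $11 + 113 @ $10 + 88 @ $12 + 21 @ $11 = $2,791
Total COGS = $1,749 + $2,791 = $4,540
Ending inventory: 284 @ $11 = $3,124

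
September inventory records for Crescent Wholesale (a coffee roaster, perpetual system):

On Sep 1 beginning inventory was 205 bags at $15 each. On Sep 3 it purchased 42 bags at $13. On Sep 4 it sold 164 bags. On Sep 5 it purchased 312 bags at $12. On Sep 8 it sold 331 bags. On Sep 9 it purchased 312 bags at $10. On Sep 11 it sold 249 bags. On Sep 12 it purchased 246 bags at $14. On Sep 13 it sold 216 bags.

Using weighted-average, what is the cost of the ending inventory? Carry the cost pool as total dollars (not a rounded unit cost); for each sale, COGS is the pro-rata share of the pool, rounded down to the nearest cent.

Ending inventory = $2,007.47

After Sep 1: 205 on hand, pool $3,075.00 (≈ $15.0000 each)
After Sep 3: 247 on hand, pool $3,621.00 (≈ $14.6599 each)
Sep 4, sell 164: 164/247 × $3,621.00 → $2,404.22
After Sep 5: 395 on hand, pool $4,960.78 (≈ $12.5589 each)
Sep 8, sell 331: 331/395 × $4,960.78 → $4,157.00
After Sep 9: 376 on hand, pool $3,923.78 (≈ $10.4356 each)
Sep 11, sell 249: 249/376 × $3,923.78 → $2,598.46
After Sep 12: 373 on hand, pool $4,769.32 (≈ $12.7864 each)
Sep 13, sell 216: 216/373 × $4,769.32 → $2,761.85
Total COGS = $2,404.22 + $4,157.00 + $2,598.46 + $2,761.85 = $11,921.53
Ending inventory (cost pool remaining) = $2,007.47
Check: goods available $13,929.00 = COGS $11,921.53 + ending $2,007.47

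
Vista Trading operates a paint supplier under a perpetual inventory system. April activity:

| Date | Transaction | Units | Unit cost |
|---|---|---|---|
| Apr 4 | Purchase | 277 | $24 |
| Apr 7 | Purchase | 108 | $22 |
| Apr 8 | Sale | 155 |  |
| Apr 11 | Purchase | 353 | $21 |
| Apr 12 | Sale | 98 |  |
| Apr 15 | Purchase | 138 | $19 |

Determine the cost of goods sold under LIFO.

COGS = $5,562

Apr 8, 155 sold [LIFO — newest first]: 108 @ $22 + 47 @ $24 = $3,504
Apr 12, 98 sold [LIFO — newest first]: 98 @ $21 = $2,058
Total COGS = $3,504 + $2,058 = $5,562
Ending inventory: 230 @ $24 + 255 @ $21 + 138 @ $19 = $13,497
Check: goods available $19,059 = COGS $5,562 + ending $13,497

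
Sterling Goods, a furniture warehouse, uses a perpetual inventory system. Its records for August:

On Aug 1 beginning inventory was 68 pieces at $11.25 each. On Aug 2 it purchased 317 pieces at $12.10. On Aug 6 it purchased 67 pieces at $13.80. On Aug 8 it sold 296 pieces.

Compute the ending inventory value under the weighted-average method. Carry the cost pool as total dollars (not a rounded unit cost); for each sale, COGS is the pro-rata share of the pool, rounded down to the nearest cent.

After Aug 1: 68 on hand, pool $765.00 (≈ $11.2500 each)
After Aug 2: 385 on hand, pool $4,600.70 (≈ $11.9499 each)
After Aug 6: 452 on hand, pool $5,525.30 (≈ $12.2241 each)
Aug 8, sell 296: 296/452 × $5,525.30 → $3,618.33
Ending inventory (cost pool remaining) = $1,906.97
Check: goods available $5,525.30 = COGS $3,618.33 + ending $1,906.97

Ending inventory = $1,906.97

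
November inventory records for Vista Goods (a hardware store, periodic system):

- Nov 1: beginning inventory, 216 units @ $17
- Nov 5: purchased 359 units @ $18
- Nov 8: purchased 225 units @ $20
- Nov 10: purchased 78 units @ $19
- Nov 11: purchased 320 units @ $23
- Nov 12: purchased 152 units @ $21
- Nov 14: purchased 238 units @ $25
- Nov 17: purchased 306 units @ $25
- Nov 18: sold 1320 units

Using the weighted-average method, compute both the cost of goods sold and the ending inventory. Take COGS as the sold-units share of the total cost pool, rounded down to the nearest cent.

Nov 18, sell 1320: 1320/1894 × $40,268.00 → $28,064.28
Ending inventory (cost pool remaining) = $12,203.72

COGS = $28,064.28; ending inventory = $12,203.72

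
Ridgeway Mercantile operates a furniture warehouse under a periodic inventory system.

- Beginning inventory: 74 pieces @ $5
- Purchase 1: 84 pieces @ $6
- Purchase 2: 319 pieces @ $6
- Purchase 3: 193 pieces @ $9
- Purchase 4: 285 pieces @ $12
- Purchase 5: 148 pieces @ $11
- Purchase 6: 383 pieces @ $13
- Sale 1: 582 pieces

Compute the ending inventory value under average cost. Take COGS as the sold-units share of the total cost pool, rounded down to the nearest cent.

Sale 1, sell 582: 582/1486 × $14,552.00 → $5,699.37
Ending inventory (cost pool remaining) = $8,852.63

Ending inventory = $8,852.63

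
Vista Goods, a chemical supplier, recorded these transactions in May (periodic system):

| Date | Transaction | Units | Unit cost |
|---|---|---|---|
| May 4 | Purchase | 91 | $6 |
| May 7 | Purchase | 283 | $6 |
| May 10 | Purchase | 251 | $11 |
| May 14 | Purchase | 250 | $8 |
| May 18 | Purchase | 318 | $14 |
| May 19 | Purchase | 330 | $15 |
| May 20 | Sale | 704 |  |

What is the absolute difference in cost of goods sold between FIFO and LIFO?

FIFO COGS: 91 @ $6 + 283 @ $6 + 251 @ $11 + 79 @ $8 = $5,637
LIFO COGS: 330 @ $15 + 318 @ $14 + 56 @ $8 = $9,850
Difference = |$5,637 − $9,850| = $4,213

$4,213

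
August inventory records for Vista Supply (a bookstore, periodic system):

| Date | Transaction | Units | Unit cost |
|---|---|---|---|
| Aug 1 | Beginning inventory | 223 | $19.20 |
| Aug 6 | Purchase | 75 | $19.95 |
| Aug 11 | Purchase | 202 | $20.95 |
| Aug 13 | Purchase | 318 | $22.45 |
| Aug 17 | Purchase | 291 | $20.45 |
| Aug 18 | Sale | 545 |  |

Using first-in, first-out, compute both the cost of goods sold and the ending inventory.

COGS = $11,020.00; ending inventory = $12,079.80

Aug 18, 545 sold [FIFO — oldest first]: 223 @ $19.20 + 75 @ $19.95 + 202 @ $20.95 + 45 @ $22.45 = $11,020.00
Ending inventory: 273 @ $22.45 + 291 @ $20.45 = $12,079.80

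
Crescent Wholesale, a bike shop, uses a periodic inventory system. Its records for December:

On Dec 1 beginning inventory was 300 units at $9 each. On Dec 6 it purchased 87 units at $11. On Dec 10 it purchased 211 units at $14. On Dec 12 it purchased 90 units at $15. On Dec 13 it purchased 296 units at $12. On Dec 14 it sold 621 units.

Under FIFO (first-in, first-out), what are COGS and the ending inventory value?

Dec 14, 621 sold [FIFO — oldest first]: 300 @ $9 + 87 @ $11 + 211 @ $14 + 23 @ $15 = $6,956
Ending inventory: 67 @ $15 + 296 @ $12 = $4,557
Check: goods available $11,513 = COGS $6,956 + ending $4,557

COGS = $6,956; ending inventory = $4,557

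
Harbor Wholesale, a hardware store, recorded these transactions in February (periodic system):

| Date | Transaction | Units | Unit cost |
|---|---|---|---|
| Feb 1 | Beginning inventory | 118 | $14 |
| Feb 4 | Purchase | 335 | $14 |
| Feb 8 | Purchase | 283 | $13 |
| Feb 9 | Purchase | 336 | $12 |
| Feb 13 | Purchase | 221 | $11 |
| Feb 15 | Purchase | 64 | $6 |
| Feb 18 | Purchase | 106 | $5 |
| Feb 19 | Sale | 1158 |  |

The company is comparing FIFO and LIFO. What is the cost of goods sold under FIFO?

FIFO COGS: 118 @ $14 + 335 @ $14 + 283 @ $13 + 336 @ $12 + 86 @ $11 = $14,999
LIFO COGS: 106 @ $5 + 64 @ $6 + 221 @ $11 + 336 @ $12 + 283 @ $13 + 148 @ $14 = $13,128

COGS = $14,999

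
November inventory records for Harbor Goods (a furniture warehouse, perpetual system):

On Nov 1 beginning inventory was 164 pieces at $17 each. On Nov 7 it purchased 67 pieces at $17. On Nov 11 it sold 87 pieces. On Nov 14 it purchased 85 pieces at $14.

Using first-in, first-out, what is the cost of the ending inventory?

Ending inventory = $3,638

Nov 11, 87 sold [FIFO — oldest first]: 87 @ $17 = $1,479
Ending inventory: 77 @ $17 + 67 @ $17 + 85 @ $14 = $3,638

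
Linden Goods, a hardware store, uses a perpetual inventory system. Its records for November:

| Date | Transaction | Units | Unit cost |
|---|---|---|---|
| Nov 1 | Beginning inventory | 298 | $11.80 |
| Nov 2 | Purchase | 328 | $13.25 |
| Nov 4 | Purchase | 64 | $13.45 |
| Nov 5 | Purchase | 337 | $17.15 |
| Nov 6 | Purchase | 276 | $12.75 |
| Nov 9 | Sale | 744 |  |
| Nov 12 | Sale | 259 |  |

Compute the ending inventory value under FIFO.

Nov 9, 744 sold [FIFO — oldest first]: 298 @ $11.80 + 328 @ $13.25 + 64 @ $13.45 + 54 @ $17.15 = $9,649.30
Nov 12, 259 sold [FIFO — oldest first]: 259 @ $17.15 = $4,441.85
Total COGS = $9,649.30 + $4,441.85 = $14,091.15
Ending inventory: 24 @ $17.15 + 276 @ $12.75 = $3,930.60
Check: goods available $18,021.75 = COGS $14,091.15 + ending $3,930.60

Ending inventory = $3,930.60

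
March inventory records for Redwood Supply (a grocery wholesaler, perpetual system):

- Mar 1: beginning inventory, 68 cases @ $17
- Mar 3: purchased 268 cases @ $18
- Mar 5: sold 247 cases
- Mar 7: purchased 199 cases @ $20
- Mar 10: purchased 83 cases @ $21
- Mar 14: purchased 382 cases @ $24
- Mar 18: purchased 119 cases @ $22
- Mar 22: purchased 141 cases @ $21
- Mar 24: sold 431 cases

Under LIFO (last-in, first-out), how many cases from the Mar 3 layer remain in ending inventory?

21

Mar 5, 247 sold [LIFO — newest first]: 247 @ $18 = $4,446
Mar 24, 431 sold [LIFO — newest first]: 141 @ $21 + 119 @ $22 + 171 @ $24 = $9,683
Total COGS = $4,446 + $9,683 = $14,129
Ending inventory: 68 @ $17 + 21 @ $18 + 199 @ $20 + 83 @ $21 + 211 @ $24 = $12,321
Check: goods available $26,450 = COGS $14,129 + ending $12,321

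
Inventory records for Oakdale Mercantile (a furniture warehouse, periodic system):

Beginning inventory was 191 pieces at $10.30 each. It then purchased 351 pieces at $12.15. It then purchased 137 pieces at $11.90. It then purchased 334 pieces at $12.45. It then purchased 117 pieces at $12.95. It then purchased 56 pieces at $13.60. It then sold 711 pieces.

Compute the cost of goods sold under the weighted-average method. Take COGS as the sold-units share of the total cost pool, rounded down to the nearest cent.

Sale 1, sell 711: 711/1186 × $14,297.30 → $8,571.14
Ending inventory (cost pool remaining) = $5,726.16
Check: goods available $14,297.30 = COGS $8,571.14 + ending $5,726.16

COGS = $8,571.14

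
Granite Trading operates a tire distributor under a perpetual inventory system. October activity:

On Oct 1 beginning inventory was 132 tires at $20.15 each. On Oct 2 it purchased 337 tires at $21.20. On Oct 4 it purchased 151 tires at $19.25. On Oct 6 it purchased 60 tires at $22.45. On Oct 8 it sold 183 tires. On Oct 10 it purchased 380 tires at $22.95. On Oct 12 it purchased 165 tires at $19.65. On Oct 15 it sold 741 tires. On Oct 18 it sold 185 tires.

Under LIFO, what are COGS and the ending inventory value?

Oct 8, 183 sold [LIFO — newest first]: 60 @ $22.45 + 123 @ $19.25 = $3,714.75
Oct 15, 741 sold [LIFO — newest first]: 165 @ $19.65 + 380 @ $22.95 + 28 @ $19.25 + 168 @ $21.20 = $16,063.85
Oct 18, 185 sold [LIFO — newest first]: 169 @ $21.20 + 16 @ $20.15 = $3,905.20
Total COGS = $3,714.75 + $16,063.85 + $3,905.20 = $23,683.80
Ending inventory: 116 @ $20.15 = $2,337.40

COGS = $23,683.80; ending inventory = $2,337.40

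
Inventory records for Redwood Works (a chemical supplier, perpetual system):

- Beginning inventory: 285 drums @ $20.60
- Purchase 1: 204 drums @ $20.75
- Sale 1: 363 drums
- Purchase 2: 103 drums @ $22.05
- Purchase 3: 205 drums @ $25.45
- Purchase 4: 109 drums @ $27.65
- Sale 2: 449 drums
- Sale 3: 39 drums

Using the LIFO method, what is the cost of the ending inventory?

Sale 1 (363) [LIFO — newest first]: 204 @ $20.75 + 159 @ $20.60 = $7,508.40
Sale 2 (449) [LIFO — newest first]: 109 @ $27.65 + 205 @ $25.45 + 103 @ $22.05 + 32 @ $20.60 = $11,161.45
Sale 3 (39) [LIFO — newest first]: 39 @ $20.60 = $803.40
Total COGS = $7,508.40 + $11,161.45 + $803.40 = $19,473.25
Ending inventory: 55 @ $20.60 = $1,133.00
Check: goods available $20,606.25 = COGS $19,473.25 + ending $1,133.00

Ending inventory = $1,133.00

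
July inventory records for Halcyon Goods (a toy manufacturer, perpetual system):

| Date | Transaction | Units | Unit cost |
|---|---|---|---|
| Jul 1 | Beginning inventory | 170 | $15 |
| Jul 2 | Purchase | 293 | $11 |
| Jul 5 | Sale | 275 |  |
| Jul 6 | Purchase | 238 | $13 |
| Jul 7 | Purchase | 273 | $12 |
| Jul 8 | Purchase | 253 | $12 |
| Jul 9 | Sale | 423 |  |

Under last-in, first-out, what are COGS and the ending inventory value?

COGS = $8,101; ending inventory = $7,078

Jul 5, 275 sold [LIFO — newest first]: 275 @ $11 = $3,025
Jul 9, 423 sold [LIFO — newest first]: 253 @ $12 + 170 @ $12 = $5,076
Total COGS = $3,025 + $5,076 = $8,101
Ending inventory: 170 @ $15 + 18 @ $11 + 238 @ $13 + 103 @ $12 = $7,078
Check: goods available $15,179 = COGS $8,101 + ending $7,078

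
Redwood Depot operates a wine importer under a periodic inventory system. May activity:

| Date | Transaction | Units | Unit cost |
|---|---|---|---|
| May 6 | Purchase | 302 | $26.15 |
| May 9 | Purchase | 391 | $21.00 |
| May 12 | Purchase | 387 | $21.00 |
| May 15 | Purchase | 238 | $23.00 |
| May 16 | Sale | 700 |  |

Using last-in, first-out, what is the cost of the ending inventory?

May 16, 700 sold [LIFO — newest first]: 238 @ $23.00 + 387 @ $21.00 + 75 @ $21.00 = $15,176.00
Ending inventory: 302 @ $26.15 + 316 @ $21.00 = $14,533.30
Check: goods available $29,709.30 = COGS $15,176.00 + ending $14,533.30

Ending inventory = $14,533.30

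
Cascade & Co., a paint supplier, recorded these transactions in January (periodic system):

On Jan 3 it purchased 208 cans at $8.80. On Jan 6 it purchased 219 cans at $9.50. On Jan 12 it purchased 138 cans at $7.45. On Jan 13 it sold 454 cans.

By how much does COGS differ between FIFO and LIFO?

FIFO COGS: 208 @ $8.80 + 219 @ $9.50 + 27 @ $7.45 = $4,112.05
LIFO COGS: 138 @ $7.45 + 219 @ $9.50 + 97 @ $8.80 = $3,962.20
Difference = |$4,112.05 − $3,962.20| = $149.85

$149.85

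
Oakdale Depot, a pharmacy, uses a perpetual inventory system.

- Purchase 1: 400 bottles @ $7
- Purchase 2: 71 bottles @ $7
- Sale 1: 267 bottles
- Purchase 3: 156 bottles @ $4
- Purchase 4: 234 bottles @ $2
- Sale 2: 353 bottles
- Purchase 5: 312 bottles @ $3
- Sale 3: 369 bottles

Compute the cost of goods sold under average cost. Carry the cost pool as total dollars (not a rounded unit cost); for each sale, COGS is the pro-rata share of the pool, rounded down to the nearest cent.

COGS = $4,673.37

After Purchase 1: 400 on hand, pool $2,800.00 (≈ $7.0000 each)
After Purchase 2: 471 on hand, pool $3,297.00 (≈ $7.0000 each)
Sale 1, sell 267: 267/471 × $3,297.00 → $1,869.00
After Purchase 3: 360 on hand, pool $2,052.00 (≈ $5.7000 each)
After Purchase 4: 594 on hand, pool $2,520.00 (≈ $4.2424 each)
Sale 2, sell 353: 353/594 × $2,520.00 → $1,497.57
After Purchase 5: 553 on hand, pool $1,958.43 (≈ $3.5415 each)
Sale 3, sell 369: 369/553 × $1,958.43 → $1,306.80
Total COGS = $1,869.00 + $1,497.57 + $1,306.80 = $4,673.37
Ending inventory (cost pool remaining) = $651.63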